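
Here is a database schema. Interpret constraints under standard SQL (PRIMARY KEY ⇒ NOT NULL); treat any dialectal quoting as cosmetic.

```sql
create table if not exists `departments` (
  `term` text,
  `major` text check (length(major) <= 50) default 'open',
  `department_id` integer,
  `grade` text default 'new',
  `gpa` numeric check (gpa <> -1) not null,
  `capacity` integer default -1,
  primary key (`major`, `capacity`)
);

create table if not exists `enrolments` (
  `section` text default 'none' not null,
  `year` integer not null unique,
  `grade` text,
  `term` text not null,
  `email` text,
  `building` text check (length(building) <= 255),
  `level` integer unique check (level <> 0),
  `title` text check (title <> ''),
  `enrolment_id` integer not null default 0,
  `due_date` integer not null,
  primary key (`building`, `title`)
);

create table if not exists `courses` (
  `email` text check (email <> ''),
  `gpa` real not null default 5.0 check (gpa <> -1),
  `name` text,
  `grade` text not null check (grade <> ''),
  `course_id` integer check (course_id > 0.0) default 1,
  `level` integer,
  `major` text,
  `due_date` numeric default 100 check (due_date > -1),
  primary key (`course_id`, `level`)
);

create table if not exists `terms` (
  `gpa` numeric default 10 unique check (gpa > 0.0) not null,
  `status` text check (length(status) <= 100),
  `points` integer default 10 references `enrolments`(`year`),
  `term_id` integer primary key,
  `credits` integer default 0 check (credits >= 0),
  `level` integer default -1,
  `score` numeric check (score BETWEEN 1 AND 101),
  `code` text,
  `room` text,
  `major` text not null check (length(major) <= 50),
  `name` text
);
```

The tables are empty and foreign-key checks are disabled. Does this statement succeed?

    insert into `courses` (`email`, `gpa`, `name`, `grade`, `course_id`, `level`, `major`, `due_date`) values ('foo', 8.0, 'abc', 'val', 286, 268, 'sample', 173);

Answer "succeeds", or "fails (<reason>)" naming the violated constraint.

NOT NULL columns: course_id is supplied; gpa is supplied; grade is supplied; level is supplied.
CHECK constraints: 'foo' satisfies (email <> ''); 8.0 satisfies (gpa <> -1); 'val' satisfies (grade <> ''); 286 satisfies (course_id > 0.0); 173 satisfies (due_date > -1).
No constraint is violated.

succeeds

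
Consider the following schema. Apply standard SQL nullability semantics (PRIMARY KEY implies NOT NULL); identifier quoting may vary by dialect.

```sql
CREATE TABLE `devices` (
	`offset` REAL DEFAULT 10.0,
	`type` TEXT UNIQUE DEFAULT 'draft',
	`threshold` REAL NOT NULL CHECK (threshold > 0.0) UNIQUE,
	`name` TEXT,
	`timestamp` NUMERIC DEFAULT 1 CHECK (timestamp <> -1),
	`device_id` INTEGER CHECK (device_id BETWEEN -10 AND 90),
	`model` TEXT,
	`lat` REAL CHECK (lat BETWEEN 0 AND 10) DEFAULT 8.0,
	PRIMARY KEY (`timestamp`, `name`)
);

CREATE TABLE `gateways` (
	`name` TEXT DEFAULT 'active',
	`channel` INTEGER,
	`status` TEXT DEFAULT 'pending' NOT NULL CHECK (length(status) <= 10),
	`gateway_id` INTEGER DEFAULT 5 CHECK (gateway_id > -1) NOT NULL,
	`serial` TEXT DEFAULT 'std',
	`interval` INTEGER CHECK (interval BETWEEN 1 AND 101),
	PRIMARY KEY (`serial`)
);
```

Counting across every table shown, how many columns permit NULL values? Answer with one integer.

devices: 5 nullable (offset, type, device_id, model, lat — PK (timestamp, name) and explicit NOT NULL columns excluded).
gateways: 3 nullable (name, channel, interval — PK (serial) and explicit NOT NULL columns excluded).
Total: 5 + 3 = 8.

8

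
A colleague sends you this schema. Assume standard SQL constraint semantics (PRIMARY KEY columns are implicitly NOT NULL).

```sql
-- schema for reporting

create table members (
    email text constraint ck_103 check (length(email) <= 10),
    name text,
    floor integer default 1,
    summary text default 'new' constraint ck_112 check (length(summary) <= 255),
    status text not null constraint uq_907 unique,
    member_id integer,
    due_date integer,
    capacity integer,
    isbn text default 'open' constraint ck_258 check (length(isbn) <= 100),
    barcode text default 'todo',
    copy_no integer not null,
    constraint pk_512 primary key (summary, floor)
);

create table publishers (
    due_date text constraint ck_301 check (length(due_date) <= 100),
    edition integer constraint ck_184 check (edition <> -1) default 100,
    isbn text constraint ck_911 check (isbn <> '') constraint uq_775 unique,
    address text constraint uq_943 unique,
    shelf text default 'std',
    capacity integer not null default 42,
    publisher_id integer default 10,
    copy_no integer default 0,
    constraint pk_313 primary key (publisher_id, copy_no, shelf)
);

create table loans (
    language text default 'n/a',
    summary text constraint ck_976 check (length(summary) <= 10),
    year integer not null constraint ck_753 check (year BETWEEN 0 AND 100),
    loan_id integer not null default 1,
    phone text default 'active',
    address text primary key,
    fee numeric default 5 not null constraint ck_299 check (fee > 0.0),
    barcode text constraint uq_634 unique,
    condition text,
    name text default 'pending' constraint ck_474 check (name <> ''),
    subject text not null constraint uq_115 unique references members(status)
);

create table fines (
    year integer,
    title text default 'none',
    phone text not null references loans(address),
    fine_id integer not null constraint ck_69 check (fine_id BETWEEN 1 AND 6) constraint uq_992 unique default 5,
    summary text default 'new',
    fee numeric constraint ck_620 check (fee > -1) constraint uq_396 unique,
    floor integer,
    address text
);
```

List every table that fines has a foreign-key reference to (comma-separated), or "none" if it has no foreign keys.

loans

- phone REFERENCES loans(address).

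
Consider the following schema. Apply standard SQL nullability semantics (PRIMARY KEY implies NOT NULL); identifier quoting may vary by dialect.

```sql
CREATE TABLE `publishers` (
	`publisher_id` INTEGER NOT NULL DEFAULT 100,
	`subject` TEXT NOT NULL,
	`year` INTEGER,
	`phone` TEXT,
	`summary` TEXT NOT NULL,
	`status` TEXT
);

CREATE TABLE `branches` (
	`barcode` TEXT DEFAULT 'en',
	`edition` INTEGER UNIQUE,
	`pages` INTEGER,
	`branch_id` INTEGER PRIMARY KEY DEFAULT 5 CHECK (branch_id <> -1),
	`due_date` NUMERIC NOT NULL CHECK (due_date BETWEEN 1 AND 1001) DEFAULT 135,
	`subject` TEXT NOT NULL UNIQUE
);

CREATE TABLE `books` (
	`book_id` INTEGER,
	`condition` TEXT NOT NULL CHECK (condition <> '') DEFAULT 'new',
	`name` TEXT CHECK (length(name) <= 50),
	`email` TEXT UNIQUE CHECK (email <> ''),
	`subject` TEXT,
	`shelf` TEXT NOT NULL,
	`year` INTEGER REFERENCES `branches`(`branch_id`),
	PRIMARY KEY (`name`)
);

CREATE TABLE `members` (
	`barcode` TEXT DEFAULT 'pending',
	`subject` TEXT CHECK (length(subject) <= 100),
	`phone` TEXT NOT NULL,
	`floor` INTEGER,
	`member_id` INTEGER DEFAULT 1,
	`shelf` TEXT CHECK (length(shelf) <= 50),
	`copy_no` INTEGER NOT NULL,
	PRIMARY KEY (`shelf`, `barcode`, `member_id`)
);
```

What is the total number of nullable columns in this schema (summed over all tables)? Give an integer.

publishers: 3 nullable (year, phone, status — PK none and explicit NOT NULL columns excluded).
branches: 3 nullable (barcode, edition, pages — PK (branch_id) and explicit NOT NULL columns excluded).
books: 4 nullable (book_id, email, subject, year — PK (name) and explicit NOT NULL columns excluded).
members: 2 nullable (subject, floor — PK (shelf, barcode, member_id) and explicit NOT NULL columns excluded).
Total: 3 + 3 + 4 + 2 = 12.

12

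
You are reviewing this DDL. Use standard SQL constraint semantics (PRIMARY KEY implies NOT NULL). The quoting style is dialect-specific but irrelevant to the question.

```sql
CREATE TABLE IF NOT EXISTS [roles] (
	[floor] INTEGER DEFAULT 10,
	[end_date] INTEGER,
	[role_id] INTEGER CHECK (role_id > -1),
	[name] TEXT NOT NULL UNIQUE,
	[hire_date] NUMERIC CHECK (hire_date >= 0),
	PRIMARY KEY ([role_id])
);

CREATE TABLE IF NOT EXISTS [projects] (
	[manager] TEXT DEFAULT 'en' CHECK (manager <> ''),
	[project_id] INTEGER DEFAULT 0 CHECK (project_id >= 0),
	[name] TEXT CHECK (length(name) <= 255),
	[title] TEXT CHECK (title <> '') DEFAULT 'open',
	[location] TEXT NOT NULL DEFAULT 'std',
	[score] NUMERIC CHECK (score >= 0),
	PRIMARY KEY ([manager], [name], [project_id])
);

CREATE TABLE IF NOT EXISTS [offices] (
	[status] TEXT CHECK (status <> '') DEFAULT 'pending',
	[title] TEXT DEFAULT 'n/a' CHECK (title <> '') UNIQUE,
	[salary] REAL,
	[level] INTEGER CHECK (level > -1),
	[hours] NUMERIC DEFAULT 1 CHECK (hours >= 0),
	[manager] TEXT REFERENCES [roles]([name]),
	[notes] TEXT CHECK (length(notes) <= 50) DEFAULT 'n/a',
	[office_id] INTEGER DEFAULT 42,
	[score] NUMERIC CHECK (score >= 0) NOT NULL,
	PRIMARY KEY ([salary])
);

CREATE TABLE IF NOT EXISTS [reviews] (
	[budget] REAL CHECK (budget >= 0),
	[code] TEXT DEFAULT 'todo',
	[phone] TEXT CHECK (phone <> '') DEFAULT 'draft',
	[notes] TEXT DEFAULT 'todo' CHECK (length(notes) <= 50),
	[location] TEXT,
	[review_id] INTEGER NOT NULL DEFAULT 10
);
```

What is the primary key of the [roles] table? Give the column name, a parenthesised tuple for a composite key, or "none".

role_id

role_id is declared PRIMARY KEY as a table-level PRIMARY KEY clause.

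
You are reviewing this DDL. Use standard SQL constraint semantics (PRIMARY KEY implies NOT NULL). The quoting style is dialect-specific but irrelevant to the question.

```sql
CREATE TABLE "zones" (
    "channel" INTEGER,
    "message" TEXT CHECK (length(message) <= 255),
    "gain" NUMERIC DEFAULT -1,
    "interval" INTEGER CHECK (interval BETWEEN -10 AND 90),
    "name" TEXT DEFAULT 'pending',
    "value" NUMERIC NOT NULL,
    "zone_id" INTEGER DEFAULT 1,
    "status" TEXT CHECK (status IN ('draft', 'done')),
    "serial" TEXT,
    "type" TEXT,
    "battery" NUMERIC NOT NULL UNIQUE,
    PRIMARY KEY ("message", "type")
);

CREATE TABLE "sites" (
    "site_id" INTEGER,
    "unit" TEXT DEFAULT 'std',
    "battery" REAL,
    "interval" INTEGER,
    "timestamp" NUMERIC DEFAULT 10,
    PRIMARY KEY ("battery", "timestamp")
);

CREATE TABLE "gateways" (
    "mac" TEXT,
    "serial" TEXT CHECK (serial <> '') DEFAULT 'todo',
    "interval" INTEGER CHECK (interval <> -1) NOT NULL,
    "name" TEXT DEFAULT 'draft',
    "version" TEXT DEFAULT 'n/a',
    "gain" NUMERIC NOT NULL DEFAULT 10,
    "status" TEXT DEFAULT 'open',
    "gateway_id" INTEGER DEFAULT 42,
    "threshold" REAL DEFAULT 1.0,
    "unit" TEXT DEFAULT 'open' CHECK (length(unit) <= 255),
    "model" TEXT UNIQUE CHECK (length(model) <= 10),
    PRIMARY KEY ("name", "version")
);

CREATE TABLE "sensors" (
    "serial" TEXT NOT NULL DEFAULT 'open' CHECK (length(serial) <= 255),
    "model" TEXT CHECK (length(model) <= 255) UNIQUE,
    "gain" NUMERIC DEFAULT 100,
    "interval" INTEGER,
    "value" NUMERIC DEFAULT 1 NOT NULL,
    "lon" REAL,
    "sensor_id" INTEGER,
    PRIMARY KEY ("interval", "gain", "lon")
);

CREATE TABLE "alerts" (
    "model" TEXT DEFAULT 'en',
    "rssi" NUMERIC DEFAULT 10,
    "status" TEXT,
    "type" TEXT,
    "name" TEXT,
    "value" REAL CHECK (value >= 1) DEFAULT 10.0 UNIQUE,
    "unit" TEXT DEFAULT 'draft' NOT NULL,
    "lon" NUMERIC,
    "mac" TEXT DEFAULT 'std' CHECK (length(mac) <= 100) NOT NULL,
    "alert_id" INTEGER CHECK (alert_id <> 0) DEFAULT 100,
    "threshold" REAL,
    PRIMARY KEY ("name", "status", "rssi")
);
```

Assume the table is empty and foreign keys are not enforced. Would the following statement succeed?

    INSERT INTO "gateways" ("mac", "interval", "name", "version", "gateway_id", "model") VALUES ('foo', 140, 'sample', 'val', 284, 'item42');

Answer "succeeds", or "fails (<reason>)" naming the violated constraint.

NOT NULL columns: gain defaults to 10; interval is supplied; name is supplied; version is supplied.
CHECK constraints: 140 satisfies (interval <> -1); 'item42' satisfies (length(model) <= 10).
No constraint is violated.

succeeds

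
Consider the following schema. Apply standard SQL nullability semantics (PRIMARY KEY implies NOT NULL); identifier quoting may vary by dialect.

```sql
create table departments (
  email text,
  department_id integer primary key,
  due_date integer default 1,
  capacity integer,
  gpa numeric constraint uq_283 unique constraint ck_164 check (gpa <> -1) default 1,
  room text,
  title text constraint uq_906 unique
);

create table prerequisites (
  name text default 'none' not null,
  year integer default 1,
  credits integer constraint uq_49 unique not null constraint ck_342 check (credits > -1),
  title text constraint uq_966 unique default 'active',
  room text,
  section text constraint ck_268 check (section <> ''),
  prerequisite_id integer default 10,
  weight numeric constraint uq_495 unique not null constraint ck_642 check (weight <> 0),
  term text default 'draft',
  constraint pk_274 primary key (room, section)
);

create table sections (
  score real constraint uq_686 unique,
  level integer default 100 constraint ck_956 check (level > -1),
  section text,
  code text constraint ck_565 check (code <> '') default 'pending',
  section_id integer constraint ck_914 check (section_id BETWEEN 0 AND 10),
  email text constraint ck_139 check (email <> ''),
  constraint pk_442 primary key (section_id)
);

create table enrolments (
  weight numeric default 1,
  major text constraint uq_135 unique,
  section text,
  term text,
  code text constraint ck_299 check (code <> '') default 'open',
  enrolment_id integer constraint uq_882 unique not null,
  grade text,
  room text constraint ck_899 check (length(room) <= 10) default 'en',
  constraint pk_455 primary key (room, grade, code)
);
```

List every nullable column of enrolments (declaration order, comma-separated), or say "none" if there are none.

- weight: DEFAULT only fills an omitted column; an explicit NULL is still allowed → nullable.
- major: UNIQUE does not imply NOT NULL → nullable.
- section: no NOT NULL constraint applies → nullable.
- term: no NOT NULL constraint applies → nullable.
- code: part of the PRIMARY KEY, which implies NOT NULL → not nullable.
- enrolment_id: declared NOT NULL → not nullable.
- grade: part of the PRIMARY KEY, which implies NOT NULL → not nullable.
- room: part of the PRIMARY KEY, which implies NOT NULL → not nullable.

weight, major, section, term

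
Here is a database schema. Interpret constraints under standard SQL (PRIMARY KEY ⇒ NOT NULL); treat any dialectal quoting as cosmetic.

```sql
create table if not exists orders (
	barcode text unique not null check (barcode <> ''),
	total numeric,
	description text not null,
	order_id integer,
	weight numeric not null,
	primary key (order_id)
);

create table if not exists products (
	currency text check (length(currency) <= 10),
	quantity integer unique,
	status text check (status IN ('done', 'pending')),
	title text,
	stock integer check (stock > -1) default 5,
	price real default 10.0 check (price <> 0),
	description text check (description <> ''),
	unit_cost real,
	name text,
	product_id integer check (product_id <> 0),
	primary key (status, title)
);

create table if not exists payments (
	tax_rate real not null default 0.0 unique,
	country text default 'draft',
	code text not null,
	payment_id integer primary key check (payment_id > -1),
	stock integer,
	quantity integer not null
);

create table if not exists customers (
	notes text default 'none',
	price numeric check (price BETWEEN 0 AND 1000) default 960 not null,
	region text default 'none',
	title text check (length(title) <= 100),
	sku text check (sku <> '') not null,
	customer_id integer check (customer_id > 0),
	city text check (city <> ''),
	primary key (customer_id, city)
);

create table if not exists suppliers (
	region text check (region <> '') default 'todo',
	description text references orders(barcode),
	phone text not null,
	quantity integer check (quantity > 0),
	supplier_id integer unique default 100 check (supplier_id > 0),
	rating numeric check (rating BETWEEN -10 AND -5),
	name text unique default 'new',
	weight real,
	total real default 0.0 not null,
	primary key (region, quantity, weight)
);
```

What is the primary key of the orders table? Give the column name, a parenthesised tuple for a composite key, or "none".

order_id is declared PRIMARY KEY as a table-level PRIMARY KEY clause.

order_id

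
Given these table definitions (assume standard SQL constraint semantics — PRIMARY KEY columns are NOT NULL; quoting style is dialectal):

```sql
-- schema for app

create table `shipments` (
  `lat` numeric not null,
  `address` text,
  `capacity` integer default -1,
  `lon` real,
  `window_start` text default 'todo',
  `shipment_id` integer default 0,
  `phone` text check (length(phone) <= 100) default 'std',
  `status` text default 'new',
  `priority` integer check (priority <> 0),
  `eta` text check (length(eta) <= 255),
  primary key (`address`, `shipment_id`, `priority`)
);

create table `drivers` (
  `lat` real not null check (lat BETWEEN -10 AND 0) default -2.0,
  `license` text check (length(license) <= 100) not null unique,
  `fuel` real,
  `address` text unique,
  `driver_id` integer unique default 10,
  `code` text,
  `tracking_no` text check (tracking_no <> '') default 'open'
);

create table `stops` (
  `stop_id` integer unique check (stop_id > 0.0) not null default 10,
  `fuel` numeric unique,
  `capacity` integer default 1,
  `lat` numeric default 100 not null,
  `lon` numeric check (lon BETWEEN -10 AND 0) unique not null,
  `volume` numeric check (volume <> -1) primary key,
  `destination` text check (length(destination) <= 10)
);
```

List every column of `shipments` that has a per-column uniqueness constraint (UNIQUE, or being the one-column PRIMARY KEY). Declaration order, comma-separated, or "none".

none

- lat: no UNIQUE or single-column PK constraint.
- address: part of a composite PRIMARY KEY — only the tuple is unique, not this column on its own.
- capacity: no UNIQUE or single-column PK constraint.
- lon: no UNIQUE or single-column PK constraint.
- window_start: no UNIQUE or single-column PK constraint.
- shipment_id: part of a composite PRIMARY KEY — only the tuple is unique, not this column on its own.
- phone: no UNIQUE or single-column PK constraint.
- status: no UNIQUE or single-column PK constraint.
- priority: part of a composite PRIMARY KEY — only the tuple is unique, not this column on its own.
- eta: no UNIQUE or single-column PK constraint.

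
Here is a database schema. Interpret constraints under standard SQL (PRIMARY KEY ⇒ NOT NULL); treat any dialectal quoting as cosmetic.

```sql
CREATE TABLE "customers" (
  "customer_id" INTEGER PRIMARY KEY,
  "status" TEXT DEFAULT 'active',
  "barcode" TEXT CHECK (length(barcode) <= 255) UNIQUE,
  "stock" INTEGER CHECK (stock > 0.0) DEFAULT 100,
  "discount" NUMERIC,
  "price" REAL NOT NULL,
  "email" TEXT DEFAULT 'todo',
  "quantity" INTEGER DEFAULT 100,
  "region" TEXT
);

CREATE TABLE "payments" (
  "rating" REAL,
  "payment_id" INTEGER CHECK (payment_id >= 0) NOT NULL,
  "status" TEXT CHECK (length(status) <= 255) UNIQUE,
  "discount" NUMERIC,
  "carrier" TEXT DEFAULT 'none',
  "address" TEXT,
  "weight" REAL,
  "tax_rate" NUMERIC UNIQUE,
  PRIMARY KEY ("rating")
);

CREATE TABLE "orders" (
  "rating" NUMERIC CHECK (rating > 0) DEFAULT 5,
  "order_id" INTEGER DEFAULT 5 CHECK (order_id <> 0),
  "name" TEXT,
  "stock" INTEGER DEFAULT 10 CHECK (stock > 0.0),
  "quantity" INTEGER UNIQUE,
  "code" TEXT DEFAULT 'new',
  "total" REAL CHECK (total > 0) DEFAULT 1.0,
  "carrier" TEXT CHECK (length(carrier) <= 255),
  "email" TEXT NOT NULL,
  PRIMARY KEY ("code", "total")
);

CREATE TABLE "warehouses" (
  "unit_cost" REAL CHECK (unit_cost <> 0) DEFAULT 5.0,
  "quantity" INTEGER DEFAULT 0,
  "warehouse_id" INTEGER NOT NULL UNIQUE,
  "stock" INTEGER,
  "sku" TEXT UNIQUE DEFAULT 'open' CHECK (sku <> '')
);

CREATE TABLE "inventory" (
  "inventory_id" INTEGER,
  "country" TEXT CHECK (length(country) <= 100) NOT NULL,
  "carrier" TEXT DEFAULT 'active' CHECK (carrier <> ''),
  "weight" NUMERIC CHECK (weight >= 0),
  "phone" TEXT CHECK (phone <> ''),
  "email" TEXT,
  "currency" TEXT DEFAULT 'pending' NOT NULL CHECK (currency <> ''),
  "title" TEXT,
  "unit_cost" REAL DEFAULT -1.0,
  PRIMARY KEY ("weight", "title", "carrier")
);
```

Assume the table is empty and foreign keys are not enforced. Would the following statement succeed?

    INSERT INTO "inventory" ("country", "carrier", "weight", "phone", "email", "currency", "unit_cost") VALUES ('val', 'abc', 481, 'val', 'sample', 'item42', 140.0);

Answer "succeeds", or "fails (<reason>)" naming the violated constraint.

fails (NOT NULL on title)

title is omitted from the column list and has no DEFAULT, so it would receive NULL.
But title is part of the PRIMARY KEY (implied NOT NULL).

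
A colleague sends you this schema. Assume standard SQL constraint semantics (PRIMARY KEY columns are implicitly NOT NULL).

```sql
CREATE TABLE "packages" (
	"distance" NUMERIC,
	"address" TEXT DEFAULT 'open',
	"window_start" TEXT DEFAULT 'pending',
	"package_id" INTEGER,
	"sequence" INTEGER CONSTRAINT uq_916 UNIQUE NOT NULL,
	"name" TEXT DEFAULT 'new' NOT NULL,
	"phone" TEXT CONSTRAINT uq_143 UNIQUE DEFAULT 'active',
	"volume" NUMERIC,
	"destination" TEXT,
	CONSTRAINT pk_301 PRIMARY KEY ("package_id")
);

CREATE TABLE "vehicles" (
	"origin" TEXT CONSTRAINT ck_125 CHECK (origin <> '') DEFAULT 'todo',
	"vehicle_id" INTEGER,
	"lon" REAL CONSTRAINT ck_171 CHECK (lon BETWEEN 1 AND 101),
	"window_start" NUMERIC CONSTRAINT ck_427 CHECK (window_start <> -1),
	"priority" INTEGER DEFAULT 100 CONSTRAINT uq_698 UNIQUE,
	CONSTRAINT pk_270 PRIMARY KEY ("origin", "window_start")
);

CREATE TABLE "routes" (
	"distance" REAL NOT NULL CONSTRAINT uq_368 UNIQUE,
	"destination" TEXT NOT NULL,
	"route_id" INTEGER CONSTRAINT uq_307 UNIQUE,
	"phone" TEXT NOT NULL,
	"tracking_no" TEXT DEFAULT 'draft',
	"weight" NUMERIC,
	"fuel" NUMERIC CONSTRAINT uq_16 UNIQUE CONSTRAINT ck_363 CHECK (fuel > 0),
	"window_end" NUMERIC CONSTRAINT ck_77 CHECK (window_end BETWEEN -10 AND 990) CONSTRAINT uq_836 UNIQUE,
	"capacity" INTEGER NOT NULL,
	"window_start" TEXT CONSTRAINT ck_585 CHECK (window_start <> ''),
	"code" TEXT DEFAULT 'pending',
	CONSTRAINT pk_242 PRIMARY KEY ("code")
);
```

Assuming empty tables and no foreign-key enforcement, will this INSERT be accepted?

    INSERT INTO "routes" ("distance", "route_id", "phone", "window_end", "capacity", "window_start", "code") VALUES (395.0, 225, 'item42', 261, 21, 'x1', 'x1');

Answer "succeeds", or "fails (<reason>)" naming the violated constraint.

destination is omitted from the column list and has no DEFAULT, so it would receive NULL.
But destination is declared NOT NULL.

fails (NOT NULL on destination)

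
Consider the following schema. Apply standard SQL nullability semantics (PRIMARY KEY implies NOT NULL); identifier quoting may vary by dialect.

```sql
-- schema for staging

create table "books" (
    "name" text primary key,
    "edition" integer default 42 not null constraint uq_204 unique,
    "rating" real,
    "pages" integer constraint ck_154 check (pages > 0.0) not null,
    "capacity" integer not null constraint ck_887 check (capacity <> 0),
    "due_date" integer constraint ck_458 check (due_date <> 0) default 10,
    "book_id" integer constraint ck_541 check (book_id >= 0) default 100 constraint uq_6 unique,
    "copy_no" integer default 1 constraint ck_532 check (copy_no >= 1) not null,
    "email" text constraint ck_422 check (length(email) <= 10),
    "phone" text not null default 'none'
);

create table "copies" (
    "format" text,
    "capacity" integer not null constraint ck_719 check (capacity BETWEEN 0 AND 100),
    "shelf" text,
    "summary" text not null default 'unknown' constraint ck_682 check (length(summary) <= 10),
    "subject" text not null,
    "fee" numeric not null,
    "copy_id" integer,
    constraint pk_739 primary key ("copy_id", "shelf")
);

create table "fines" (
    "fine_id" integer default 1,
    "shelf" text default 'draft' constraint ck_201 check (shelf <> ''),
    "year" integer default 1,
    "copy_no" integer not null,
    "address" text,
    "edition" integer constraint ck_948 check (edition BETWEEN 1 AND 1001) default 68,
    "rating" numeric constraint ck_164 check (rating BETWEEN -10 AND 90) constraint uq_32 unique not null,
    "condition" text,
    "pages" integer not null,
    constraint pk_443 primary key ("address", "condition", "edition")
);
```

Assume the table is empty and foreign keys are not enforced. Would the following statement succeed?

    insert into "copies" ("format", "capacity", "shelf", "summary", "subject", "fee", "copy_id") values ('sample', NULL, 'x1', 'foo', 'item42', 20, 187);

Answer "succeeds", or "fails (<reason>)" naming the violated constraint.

capacity is explicitly set to NULL, but capacity is declared NOT NULL.

fails (NOT NULL on capacity)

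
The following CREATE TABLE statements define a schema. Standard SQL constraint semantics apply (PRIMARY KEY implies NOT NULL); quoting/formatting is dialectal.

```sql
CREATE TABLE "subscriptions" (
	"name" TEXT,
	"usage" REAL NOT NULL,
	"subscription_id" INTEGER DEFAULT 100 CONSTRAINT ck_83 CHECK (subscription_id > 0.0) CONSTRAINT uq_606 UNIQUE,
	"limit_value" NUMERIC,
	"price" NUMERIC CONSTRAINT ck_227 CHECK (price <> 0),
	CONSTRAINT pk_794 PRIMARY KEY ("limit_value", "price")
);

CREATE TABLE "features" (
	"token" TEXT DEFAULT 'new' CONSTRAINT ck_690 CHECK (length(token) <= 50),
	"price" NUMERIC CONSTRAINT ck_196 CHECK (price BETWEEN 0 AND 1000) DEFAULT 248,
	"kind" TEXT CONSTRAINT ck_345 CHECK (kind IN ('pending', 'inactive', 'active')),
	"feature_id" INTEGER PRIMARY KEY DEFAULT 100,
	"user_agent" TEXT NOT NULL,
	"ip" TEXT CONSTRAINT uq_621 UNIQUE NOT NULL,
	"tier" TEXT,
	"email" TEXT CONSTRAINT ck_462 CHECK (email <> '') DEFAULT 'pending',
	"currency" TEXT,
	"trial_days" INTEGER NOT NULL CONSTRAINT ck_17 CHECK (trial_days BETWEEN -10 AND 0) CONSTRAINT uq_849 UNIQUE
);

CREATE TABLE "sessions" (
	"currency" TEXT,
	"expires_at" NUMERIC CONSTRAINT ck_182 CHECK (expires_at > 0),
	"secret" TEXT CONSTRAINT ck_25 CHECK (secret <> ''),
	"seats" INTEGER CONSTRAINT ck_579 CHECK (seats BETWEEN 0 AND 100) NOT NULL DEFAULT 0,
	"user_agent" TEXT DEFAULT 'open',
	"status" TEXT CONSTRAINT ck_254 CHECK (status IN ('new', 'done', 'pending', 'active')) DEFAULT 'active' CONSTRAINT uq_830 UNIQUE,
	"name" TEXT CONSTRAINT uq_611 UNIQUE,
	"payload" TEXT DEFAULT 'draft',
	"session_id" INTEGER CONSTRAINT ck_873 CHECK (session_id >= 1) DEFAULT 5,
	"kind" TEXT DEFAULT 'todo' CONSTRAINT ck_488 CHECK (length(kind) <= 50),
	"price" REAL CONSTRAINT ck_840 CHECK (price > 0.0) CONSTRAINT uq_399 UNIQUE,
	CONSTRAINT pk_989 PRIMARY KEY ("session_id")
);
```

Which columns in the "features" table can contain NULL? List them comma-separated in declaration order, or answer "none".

token, price, kind, tier, email, currency

- token: CHECK does not forbid NULL (a CHECK constraint passes when its expression is NULL) → nullable.
- price: CHECK does not forbid NULL (a CHECK constraint passes when its expression is NULL) → nullable.
- kind: CHECK does not forbid NULL (a CHECK constraint passes when its expression is NULL) → nullable.
- feature_id: part of the PRIMARY KEY, which implies NOT NULL → not nullable.
- user_agent: declared NOT NULL → not nullable.
- ip: declared NOT NULL → not nullable.
- tier: no NOT NULL constraint applies → nullable.
- email: CHECK does not forbid NULL (a CHECK constraint passes when its expression is NULL) → nullable.
- currency: no NOT NULL constraint applies → nullable.
- trial_days: declared NOT NULL → not nullable.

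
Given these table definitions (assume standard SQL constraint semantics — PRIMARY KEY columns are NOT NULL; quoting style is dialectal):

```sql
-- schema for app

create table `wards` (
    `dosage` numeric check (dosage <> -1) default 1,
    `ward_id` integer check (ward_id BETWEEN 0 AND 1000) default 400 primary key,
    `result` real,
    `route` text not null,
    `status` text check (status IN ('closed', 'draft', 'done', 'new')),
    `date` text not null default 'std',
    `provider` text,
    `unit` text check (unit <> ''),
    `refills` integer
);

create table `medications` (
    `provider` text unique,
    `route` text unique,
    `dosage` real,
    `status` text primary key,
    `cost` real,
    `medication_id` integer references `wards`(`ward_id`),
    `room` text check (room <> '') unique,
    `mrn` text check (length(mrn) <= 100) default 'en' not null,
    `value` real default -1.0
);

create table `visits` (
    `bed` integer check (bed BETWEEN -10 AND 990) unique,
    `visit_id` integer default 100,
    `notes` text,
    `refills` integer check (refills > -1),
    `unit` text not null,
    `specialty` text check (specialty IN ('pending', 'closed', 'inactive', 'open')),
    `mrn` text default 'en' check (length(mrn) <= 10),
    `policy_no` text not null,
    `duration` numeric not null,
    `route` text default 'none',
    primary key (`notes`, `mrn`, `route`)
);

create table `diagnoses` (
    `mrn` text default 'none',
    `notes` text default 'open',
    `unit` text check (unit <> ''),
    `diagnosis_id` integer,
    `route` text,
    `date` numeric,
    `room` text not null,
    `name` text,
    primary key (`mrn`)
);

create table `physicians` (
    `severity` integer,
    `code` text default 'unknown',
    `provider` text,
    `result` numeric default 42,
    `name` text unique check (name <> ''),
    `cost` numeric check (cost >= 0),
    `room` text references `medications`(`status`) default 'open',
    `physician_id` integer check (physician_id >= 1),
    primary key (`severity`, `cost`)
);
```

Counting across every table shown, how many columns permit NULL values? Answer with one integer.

wards: 6 nullable (dosage, result, status, provider, unit, refills — PK (ward_id) and explicit NOT NULL columns excluded).
medications: 7 nullable (provider, route, dosage, cost, medication_id, room, value — PK (status) and explicit NOT NULL columns excluded).
visits: 4 nullable (bed, visit_id, refills, specialty — PK (notes, mrn, route) and explicit NOT NULL columns excluded).
diagnoses: 6 nullable (notes, unit, diagnosis_id, route, date, name — PK (mrn) and explicit NOT NULL columns excluded).
physicians: 6 nullable (code, provider, result, name, room, physician_id — PK (severity, cost) and explicit NOT NULL columns excluded).
Total: 6 + 7 + 4 + 6 + 6 = 29.

29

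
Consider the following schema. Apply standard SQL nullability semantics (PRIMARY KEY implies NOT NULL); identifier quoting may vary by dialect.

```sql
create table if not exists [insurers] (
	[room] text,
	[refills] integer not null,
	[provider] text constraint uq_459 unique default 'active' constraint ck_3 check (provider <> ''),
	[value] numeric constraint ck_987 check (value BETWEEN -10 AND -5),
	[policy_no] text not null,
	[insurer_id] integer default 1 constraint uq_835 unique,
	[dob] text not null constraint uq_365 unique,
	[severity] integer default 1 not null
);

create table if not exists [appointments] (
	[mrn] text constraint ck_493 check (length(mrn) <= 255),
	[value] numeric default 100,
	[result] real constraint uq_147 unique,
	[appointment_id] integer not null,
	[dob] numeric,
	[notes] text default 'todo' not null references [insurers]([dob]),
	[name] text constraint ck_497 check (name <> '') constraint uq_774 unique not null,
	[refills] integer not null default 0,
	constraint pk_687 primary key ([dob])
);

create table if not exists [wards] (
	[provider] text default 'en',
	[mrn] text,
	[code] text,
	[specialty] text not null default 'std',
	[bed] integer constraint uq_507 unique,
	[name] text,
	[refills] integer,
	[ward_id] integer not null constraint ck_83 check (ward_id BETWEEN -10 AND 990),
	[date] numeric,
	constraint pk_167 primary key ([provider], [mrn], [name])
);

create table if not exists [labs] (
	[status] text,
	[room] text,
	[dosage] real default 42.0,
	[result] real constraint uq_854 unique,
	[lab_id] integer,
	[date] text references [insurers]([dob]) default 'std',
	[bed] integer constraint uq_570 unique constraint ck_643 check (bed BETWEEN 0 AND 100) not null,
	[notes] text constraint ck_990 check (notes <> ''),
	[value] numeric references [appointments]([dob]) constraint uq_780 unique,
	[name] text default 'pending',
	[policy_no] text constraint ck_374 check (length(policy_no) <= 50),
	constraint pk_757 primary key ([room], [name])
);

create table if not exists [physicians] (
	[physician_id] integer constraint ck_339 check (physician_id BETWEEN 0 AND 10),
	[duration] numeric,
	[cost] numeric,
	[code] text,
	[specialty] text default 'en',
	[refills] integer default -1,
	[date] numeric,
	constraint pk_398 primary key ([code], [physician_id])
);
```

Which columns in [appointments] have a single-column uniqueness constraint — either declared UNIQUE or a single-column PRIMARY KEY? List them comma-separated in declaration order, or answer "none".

- mrn: no UNIQUE or single-column PK constraint.
- value: no UNIQUE or single-column PK constraint.
- result: declared UNIQUE → unique.
- appointment_id: no UNIQUE or single-column PK constraint.
- dob: single-column PRIMARY KEY → unique.
- notes: no UNIQUE or single-column PK constraint.
- name: declared UNIQUE → unique.
- refills: no UNIQUE or single-column PK constraint.

result, dob, name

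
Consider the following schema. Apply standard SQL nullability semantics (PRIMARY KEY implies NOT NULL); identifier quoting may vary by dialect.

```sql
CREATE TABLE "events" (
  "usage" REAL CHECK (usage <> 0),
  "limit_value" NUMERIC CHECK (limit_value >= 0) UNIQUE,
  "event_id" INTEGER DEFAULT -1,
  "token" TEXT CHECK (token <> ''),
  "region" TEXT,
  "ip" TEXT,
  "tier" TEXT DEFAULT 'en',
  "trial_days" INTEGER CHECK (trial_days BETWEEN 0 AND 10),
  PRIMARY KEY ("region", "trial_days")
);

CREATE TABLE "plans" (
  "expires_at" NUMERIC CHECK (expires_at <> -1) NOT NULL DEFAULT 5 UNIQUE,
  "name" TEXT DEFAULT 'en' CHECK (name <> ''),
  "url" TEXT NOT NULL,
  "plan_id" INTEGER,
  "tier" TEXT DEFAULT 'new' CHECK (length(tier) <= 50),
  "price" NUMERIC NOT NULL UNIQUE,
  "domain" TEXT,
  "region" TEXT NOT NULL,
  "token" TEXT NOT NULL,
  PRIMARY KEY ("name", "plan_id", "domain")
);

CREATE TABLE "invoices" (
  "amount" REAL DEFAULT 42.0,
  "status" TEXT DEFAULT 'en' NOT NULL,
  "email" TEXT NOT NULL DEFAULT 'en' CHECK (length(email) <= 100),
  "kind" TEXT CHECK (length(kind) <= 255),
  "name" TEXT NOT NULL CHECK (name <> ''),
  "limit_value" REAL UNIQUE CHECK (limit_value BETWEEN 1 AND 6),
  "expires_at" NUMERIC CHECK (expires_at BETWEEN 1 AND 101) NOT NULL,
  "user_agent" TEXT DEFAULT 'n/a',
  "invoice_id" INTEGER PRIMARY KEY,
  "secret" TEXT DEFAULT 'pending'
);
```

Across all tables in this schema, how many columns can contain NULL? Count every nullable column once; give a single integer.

12

events: 6 nullable (usage, limit_value, event_id, token, ip, tier — PK (region, trial_days) and explicit NOT NULL columns excluded).
plans: 1 nullable (tier — PK (name, plan_id, domain) and explicit NOT NULL columns excluded).
invoices: 5 nullable (amount, kind, limit_value, user_agent, secret — PK (invoice_id) and explicit NOT NULL columns excluded).
Total: 6 + 1 + 5 = 12.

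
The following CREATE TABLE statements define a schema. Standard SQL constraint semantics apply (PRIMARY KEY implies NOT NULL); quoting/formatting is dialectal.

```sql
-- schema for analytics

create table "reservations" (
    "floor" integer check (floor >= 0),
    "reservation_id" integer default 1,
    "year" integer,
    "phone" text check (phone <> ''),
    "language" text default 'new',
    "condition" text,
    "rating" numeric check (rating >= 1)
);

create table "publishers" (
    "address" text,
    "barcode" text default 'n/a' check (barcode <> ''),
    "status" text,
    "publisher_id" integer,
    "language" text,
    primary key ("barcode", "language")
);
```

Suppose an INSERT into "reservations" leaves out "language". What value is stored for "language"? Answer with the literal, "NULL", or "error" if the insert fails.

language has an explicit DEFAULT 'new'.
When the column is omitted from an INSERT, that default is used.

'new'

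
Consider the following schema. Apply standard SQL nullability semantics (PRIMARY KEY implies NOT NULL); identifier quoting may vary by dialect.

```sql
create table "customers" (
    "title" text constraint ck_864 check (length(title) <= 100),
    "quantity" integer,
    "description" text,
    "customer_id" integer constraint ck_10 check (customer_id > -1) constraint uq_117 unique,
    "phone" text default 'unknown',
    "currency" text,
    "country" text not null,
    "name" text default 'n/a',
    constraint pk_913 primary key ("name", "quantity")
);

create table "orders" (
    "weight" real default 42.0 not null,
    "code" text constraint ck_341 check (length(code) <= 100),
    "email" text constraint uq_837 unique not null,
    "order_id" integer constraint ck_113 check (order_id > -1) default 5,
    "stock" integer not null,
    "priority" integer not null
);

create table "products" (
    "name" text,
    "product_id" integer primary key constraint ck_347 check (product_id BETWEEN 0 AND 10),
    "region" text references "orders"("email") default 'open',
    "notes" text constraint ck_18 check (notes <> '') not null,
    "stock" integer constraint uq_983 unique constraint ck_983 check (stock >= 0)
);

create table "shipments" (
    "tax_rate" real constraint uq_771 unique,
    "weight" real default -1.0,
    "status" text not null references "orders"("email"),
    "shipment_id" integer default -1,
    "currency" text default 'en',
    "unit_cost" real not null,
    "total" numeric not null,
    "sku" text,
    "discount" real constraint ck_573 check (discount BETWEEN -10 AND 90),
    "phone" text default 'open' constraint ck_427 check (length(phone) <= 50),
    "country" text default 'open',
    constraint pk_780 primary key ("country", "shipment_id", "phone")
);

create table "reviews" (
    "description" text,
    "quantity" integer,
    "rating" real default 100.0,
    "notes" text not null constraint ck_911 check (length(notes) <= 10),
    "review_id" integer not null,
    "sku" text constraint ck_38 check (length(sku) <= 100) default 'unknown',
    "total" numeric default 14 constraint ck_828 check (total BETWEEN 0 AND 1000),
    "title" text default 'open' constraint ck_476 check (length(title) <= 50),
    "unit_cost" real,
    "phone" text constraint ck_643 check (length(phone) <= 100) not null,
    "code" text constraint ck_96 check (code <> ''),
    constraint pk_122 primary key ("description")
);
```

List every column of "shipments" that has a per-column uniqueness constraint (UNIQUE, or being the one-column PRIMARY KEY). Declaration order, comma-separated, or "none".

tax_rate

- tax_rate: declared UNIQUE → unique.
- weight: no UNIQUE or single-column PK constraint.
- status: no UNIQUE or single-column PK constraint.
- shipment_id: part of a composite PRIMARY KEY — only the tuple is unique, not this column on its own.
- currency: no UNIQUE or single-column PK constraint.
- unit_cost: no UNIQUE or single-column PK constraint.
- total: no UNIQUE or single-column PK constraint.
- sku: no UNIQUE or single-column PK constraint.
- discount: no UNIQUE or single-column PK constraint.
- phone: part of a composite PRIMARY KEY — only the tuple is unique, not this column on its own.
- country: part of a composite PRIMARY KEY — only the tuple is unique, not this column on its own.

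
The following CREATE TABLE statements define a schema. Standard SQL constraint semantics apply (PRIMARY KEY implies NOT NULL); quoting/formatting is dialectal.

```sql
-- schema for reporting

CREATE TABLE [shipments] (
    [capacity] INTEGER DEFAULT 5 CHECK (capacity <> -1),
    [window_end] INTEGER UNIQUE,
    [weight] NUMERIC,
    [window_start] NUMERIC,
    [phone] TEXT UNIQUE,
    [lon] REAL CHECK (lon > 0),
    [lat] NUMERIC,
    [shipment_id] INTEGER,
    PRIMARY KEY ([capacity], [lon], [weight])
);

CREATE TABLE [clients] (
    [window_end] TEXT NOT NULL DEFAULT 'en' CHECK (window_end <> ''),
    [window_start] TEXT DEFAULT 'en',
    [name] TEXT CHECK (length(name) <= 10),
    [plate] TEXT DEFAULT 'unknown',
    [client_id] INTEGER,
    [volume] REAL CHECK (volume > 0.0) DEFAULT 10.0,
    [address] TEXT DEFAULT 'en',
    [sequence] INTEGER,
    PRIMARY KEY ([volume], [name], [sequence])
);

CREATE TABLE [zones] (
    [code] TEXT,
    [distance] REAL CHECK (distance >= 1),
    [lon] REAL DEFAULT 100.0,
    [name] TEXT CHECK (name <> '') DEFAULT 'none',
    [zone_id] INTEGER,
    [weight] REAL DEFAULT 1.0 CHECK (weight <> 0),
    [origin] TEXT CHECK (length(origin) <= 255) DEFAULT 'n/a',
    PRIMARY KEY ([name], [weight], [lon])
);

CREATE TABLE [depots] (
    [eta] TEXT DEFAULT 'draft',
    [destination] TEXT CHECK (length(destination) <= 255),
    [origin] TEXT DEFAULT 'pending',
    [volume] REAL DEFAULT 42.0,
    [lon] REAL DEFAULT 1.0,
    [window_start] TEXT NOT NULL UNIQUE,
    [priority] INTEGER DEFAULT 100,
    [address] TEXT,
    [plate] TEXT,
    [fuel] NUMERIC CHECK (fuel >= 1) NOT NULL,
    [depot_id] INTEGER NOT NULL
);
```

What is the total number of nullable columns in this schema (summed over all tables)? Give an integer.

shipments: 5 nullable (window_end, window_start, phone, lat, shipment_id — PK (capacity, lon, weight) and explicit NOT NULL columns excluded).
clients: 4 nullable (window_start, plate, client_id, address — PK (volume, name, sequence) and explicit NOT NULL columns excluded).
zones: 4 nullable (code, distance, zone_id, origin — PK (name, weight, lon) and explicit NOT NULL columns excluded).
depots: 8 nullable (eta, destination, origin, volume, lon, priority, address, plate — PK none and explicit NOT NULL columns excluded).
Total: 5 + 4 + 4 + 8 = 21.

21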